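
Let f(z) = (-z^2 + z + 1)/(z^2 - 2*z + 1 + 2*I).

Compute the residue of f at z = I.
Write f(z) = P(z)/Q(z) with P(z) = -z^2 + z + 1 and Q(z) = z^2 - 2*z + 1 + 2*I.
The denominator factors as Q(z) = (z - I)*(z - 2 + I), so z = I is a simple zero of Q and P is analytic there; z = I is therefore a simple pole and
  Res(f, z₀) = P(z₀)/Q'(z₀).

Q'(z) = 2*z - 2, so Q'(I) = -2 + 2*I.
P(I) = 2 + I.

Res(f, I) = (2 + I)/(-2 + 2*I) = -1/4 - 3*I/4

Final answer: -1/4 - 3*I/4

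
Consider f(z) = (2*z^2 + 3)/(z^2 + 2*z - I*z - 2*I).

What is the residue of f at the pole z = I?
Write f(z) = P(z)/Q(z) with P(z) = 2*z^2 + 3 and Q(z) = z^2 + 2*z - I*z - 2*I.
The denominator factors as Q(z) = (z + 2)*(z - I), so z = I is a simple zero of Q and P is analytic there; z = I is therefore a simple pole and
  Res(f, z₀) = P(z₀)/Q'(z₀).

Q'(z) = 2*z + 2 - I, so Q'(I) = 2 + I.
P(I) = 1.

Res(f, I) = (1)/(2 + I) = 2/5 - I/5

Final answer: 2/5 - I/5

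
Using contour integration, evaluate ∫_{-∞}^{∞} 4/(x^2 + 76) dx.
2*sqrt(19)*pi/19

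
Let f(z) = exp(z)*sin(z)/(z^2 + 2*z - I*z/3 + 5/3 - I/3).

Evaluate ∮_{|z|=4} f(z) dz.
By the residue theorem, ∮_C f(z) dz = 2πi · (sum of the residues of f at the poles inside |z| = 4).

The denominator factors as (z + 1 - I)*(z + 1 + 2*I/3), so the singularities of f are simple poles at z = -1 + I, z = -1 - 2*I/3.
  |-1 + I|² = 2 < 16 = 4², so this pole is inside the contour.
  |-1 - 2*I/3|² = 13/9 < 16 = 4², so this pole is inside the contour.

With P(z) = exp(z)*sin(z) and Q(z) = z^2 + 2*z - I*z/3 + 5/3 - I/3, each pole is simple, so Res(f, z₀) = P(z₀)/Q'(z₀) with Q'(z) = 2*z + 2 - I/3.
  Res(f, -1 + I) = P(-1 + I)/Q'(-1 + I) = (-exp(-1 + I)*sin(1 - I))/(5*I/3) = 3*I*exp(-1 + I)*sin(1 - I)/5
  Res(f, -1 - 2*I/3) = P(-1 - 2*I/3)/Q'(-1 - 2*I/3) = (-exp(-1 - 2*I/3)*sin(1 + 2*I/3))/(-5*I/3) = -3*I*exp(-1 - 2*I/3)*sin(1 + 2*I/3)/5

Sum of residues inside C: -3*I*exp(-1 - 2*I/3)*sin(1 + 2*I/3)/5 + 3*I*exp(-1 + I)*sin(1 - I)/5
∮_C f(z) dz = 2πi · (-3*I*exp(-1 - 2*I/3)*sin(1 + 2*I/3)/5 + 3*I*exp(-1 + I)*sin(1 - I)/5) = -6*pi*exp(-1 + I)*sin(1 - I)/5 + 6*pi*exp(-1 - 2*I/3)*sin(1 + 2*I/3)/5

Final answer: -6*pi*exp(-1 + I)*sin(1 - I)/5 + 6*pi*exp(-1 - 2*I/3)*sin(1 + 2*I/3)/5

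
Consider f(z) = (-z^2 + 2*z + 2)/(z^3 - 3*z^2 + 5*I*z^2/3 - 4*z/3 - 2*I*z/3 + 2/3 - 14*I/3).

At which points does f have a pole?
The singularities of f are the zeros of the denominator. Factoring,
  z^3 - 3*z^2 + 5*I*z^2/3 - 4*z/3 - 2*I*z/3 + 2/3 - 14*I/3 = (z - 1 + I)*(z + 1 - I/3)*(z - 3 + I)
so the candidates are z = 1 - I, z = -1 + I/3, z = 3 - I.

Check the numerator P(z) = -z^2 + 2*z + 2 at each one:
  P(1 - I) = 4 ≠ 0, so z = 1 - I is a (simple) pole.
  P(-1 + I/3) = -8/9 + 4*I/3 ≠ 0, so z = -1 + I/3 is a (simple) pole.
  P(3 - I) = 4*I ≠ 0, so z = 3 - I is a (simple) pole.

Poles of f: {-1 + I/3, 1 - I, 3 - I}

Final answer: {-1 + I/3, 1 - I, 3 - I}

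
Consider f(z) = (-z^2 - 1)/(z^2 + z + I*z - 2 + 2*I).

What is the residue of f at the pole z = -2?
Write f(z) = P(z)/Q(z) with P(z) = -z^2 - 1 and Q(z) = z^2 + z + I*z - 2 + 2*I.
The denominator factors as Q(z) = (z - 1 + I)*(z + 2), so z = -2 is a simple zero of Q and P is analytic there; z = -2 is therefore a simple pole and
  Res(f, z₀) = P(z₀)/Q'(z₀).

Q'(z) = 2*z + 1 + I, so Q'(-2) = -3 + I.
P(-2) = -5.

Res(f, -2) = (-5)/(-3 + I) = 3/2 + I/2

Final answer: 3/2 + I/2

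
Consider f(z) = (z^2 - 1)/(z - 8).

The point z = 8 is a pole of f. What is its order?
Factor the denominator:
  z - 8 = (z - 8)

The numerator P(z) = z^2 - 1 has P(8) = 63 ≠ 0, so no factor of (z - 8) cancels.
Near z = 8 we can therefore write f(z) = g(z)/(z - 8) with g analytic at 8 and g(8) ≠ 0 (g is just the numerator).

Hence z = 8 is a pole of order 1.

Final answer: 1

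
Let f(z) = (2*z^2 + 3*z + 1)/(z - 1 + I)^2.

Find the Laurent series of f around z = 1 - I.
Put w = z - (1 - I), i.e. z = w + 1 - I. The denominator is w^2, so it suffices to rewrite the numerator in powers of w.

P(z) = 2*z^2 + 3*z + 1
P(w + 1 - I) = 4 - 7*I + (7 - 4*I)*w + 2*w^2

Dividing each term by w^2:
  f = (4 - 7*I)/w^2 + (7 - 4*I)/w + 2

Substituting back w = z - 1 + I:
  f(z) = (4 - 7*I)/(z - 1 + I)^2 + (7 - 4*I)/(z - 1 + I) + 2

The series is finite because the numerator is a polynomial; the negative powers form the principal part, and the coefficient of 1/(z - 1 + I) gives Res(f, 1 - I) = 7 - 4*I.

Final answer: (4 - 7*I)/(z - 1 + I)^2 + (7 - 4*I)/(z - 1 + I) + 2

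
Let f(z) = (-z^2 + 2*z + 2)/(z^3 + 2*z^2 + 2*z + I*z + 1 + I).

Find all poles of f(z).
{-1, -1 + I, -I}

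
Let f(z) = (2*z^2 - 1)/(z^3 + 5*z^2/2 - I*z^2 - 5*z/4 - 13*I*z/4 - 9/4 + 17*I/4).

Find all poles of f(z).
The singularities of f are the zeros of the denominator. Factoring,
  z^3 + 5*z^2/2 - I*z^2 - 5*z/4 - 13*I*z/4 - 9/4 + 17*I/4 = (z + 3 + I/2)*(z - 1)*(z + 1/2 - 3*I/2)
so the candidates are z = -3 - I/2, z = 1, z = -1/2 + 3*I/2.

Check the numerator P(z) = 2*z^2 - 1 at each one:
  P(-3 - I/2) = 33/2 + 6*I ≠ 0, so z = -3 - I/2 is a (simple) pole.
  P(1) = 1 ≠ 0, so z = 1 is a (simple) pole.
  P(-1/2 + 3*I/2) = -5 - 3*I ≠ 0, so z = -1/2 + 3*I/2 is a (simple) pole.

Poles of f: {-3 - I/2, -1/2 + 3*I/2, 1}

Final answer: {-3 - I/2, -1/2 + 3*I/2, 1}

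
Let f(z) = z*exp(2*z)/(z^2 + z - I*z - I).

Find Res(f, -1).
Write f(z) = P(z)/Q(z) with P(z) = z*exp(2*z) and Q(z) = z^2 + z - I*z - I.
The denominator factors as Q(z) = (z - I)*(z + 1), so z = -1 is a simple zero of Q and P is analytic there; z = -1 is therefore a simple pole and
  Res(f, z₀) = P(z₀)/Q'(z₀).

Q'(z) = 2*z + 1 - I, so Q'(-1) = -1 - I.
P(-1) = -exp(-2).

Res(f, -1) = (-exp(-2))/(-1 - I) = (1/2 - I/2)*exp(-2)

Final answer: (1/2 - I/2)*exp(-2)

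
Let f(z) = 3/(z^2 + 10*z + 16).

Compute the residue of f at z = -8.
-1/2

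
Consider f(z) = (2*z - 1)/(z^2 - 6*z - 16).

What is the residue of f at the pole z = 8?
Write f(z) = P(z)/Q(z) with P(z) = 2*z - 1 and Q(z) = z^2 - 6*z - 16.
The denominator factors as Q(z) = (z - 8)*(z + 2), so z = 8 is a simple zero of Q and P is analytic there; z = 8 is therefore a simple pole and
  Res(f, z₀) = P(z₀)/Q'(z₀).

Q'(z) = 2*z - 6, so Q'(8) = 10.
P(8) = 15.

Res(f, 8) = (15)/(10) = 3/2

Final answer: 3/2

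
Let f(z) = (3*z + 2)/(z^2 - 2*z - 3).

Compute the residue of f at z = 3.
11/4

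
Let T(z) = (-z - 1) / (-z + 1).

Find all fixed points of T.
T(z) = z means -z - 1 = z*(-z + 1), i.e.
  -z^2 + 2*z + 1 = 0.
Discriminant: (2)^2 - 4*(-1)*(1) = 8, so the roots are real.
  z = (-2 ± sqrt(8))/(2*(-1))
Fixed points: {1 - sqrt(2), 1 + sqrt(2)}

Final answer: {1 - sqrt(2), 1 + sqrt(2)}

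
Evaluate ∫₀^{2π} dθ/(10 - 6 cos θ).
Call the integral J. The integrand is 2π-periodic and we integrate over a full period, so shifting θ does not change the value (θ → θ + π flips the sign of the trig term). Hence
  J = ∫₀^{2π} dθ/(10 + 6 cos θ).
Put z = e^{iθ}: then cos θ = (z + 1/z)/2, dθ = dz/(iz), and z runs once counterclockwise around |z| = 1:
  J = ∮_{|z|=1} 1/(10 + 6*(z + 1/z)/2) · dz/(iz) = (2/i) ∮_{|z|=1} dz/(6*z^2 + 20*z + 6).
The roots of 6*z^2 + 20*z + 6 are z = (-10 ± sqrt(10^2 - 6^2))/6, with sqrt(64) = 8; their product is 1, so only z₊ = -1/3 lies inside the unit circle (z₋ = -3 lies outside).
z₊ is a simple zero of q(z) = 6*z^2 + 20*z + 6, so Res(1/q, z₊) = 1/q'(z₊) with q'(z) = 12*z + 20; and q'(z₊) = 6*(z₊ - z₋) = 16.
Therefore J = (2/i) · 2πi · 1/(16) = 2*pi/(8) = pi/4

Final answer: pi/4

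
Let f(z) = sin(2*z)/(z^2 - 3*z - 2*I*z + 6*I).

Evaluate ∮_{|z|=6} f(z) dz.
pi*(-4/13 + 6*I/13)*sin(6) + pi*(6/13 + 4*I/13)*sinh(4)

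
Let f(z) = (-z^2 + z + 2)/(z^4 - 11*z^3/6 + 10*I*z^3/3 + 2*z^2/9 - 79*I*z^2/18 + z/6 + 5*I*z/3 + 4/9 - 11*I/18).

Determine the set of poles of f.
The singularities of f are the zeros of the denominator. Factoring,
  z^4 - 11*z^3/6 + 10*I*z^3/3 + 2*z^2/9 - 79*I*z^2/18 + z/6 + 5*I*z/3 + 4/9 - 11*I/18 = (z - 1/3 + 2*I/3)*(z - 1/2 + 3*I)*(z - I/3)*(z - 1)
so the candidates are z = 1/3 - 2*I/3, z = 1/2 - 3*I, z = I/3, z = 1.

Check the numerator P(z) = -z^2 + z + 2 at each one:
  P(1/3 - 2*I/3) = 8/3 - 2*I/9 ≠ 0, so z = 1/3 - 2*I/3 is a (simple) pole.
  P(1/2 - 3*I) = 45/4 ≠ 0, so z = 1/2 - 3*I is a (simple) pole.
  P(I/3) = 19/9 + I/3 ≠ 0, so z = I/3 is a (simple) pole.
  P(1) = 2 ≠ 0, so z = 1 is a (simple) pole.

Poles of f: {I/3, 1/3 - 2*I/3, 1/2 - 3*I, 1}

Final answer: {I/3, 1/3 - 2*I/3, 1/2 - 3*I, 1}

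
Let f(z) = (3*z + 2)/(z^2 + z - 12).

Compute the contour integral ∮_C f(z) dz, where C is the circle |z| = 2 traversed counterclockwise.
By the residue theorem, ∮_C f(z) dz = 2πi · (sum of the residues of f at the poles inside |z| = 2).

The denominator factors as (z + 4)*(z - 3), so the singularities of f are simple poles at z = -4, z = 3.
  |-4|² = 16 > 4 = 2², so this pole is outside the contour.
  |3|² = 9 > 4 = 2², so this pole is outside the contour.

No pole lies inside the contour, so f is analytic on and inside C and the integral is 0 (Cauchy's theorem).

Final answer: 0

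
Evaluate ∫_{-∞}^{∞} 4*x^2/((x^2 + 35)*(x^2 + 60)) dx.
4*pi*(-sqrt(35) + 2*sqrt(15))/25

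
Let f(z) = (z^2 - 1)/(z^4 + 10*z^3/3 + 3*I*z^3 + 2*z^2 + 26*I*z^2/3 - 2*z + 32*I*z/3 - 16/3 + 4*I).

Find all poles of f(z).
The singularities of f are the zeros of the denominator. Factoring,
  z^4 + 10*z^3/3 + 3*I*z^3 + 2*z^2 + 26*I*z^2/3 - 2*z + 32*I*z/3 - 16/3 + 4*I = (z + 1 - I)*(z + 2 + I)*(z + 2*I)*(z + 1/3 + I)
so the candidates are z = -1 + I, z = -2 - I, z = -2*I, z = -1/3 - I.

Check the numerator P(z) = z^2 - 1 at each one:
  P(-1 + I) = -1 - 2*I ≠ 0, so z = -1 + I is a (simple) pole.
  P(-2 - I) = 2 + 4*I ≠ 0, so z = -2 - I is a (simple) pole.
  P(-2*I) = -5 ≠ 0, so z = -2*I is a (simple) pole.
  P(-1/3 - I) = -17/9 + 2*I/3 ≠ 0, so z = -1/3 - I is a (simple) pole.

Poles of f: {-2 - I, -1 + I, -1/3 - I, -2*I}

Final answer: {-2 - I, -1 + I, -1/3 - I, -2*I}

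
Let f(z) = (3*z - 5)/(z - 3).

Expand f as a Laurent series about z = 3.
Put w = z - (3), i.e. z = w + 3. The denominator is w, so it suffices to rewrite the numerator in powers of w.

P(z) = 3*z - 5
P(w + 3) = 4 + 3*w

Dividing each term by w:
  f = 4/w + 3

Substituting back w = z - 3:
  f(z) = 4/(z - 3) + 3

The series is finite because the numerator is a polynomial; the negative powers form the principal part, and the coefficient of 1/(z - 3) gives Res(f, 3) = 4.

Final answer: 4/(z - 3) + 3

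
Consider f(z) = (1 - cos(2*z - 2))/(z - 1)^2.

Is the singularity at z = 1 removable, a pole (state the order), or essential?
Let u = z - 1. The argument of cos is 2*z - 2 = 2u, so
  f = (1 - cos(2u))/u^2 = ((2u)^2/2 - (2u)^4/24 + ...)/u^2 = 2 - (2/3)*u^2 + ...
The Laurent expansion about u = 0 has no negative powers; equivalently lim_{z→1} f(z) = 2 exists and is finite.
So the singularity is removable.

Final answer: removable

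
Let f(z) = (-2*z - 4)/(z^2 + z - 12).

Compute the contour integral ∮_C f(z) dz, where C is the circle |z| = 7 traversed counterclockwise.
By the residue theorem, ∮_C f(z) dz = 2πi · (sum of the residues of f at the poles inside |z| = 7).

The denominator factors as (z - 3)*(z + 4), so the singularities of f are simple poles at z = 3, z = -4.
  |3|² = 9 < 49 = 7², so this pole is inside the contour.
  |-4|² = 16 < 49 = 7², so this pole is inside the contour.

With P(z) = -2*z - 4 and Q(z) = z^2 + z - 12, each pole is simple, so Res(f, z₀) = P(z₀)/Q'(z₀) with Q'(z) = 2*z + 1.
  Res(f, 3) = P(3)/Q'(3) = (-10)/(7) = -10/7
  Res(f, -4) = P(-4)/Q'(-4) = (4)/(-7) = -4/7

Sum of residues inside C: -2
∮_C f(z) dz = 2πi · (-2) = -4*I*pi

Final answer: -4*I*pi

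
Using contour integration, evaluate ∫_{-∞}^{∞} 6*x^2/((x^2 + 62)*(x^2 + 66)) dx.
3*pi*(-sqrt(62) + sqrt(66))/2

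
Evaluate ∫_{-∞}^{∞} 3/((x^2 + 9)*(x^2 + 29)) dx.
pi*(29 - 3*sqrt(29))/580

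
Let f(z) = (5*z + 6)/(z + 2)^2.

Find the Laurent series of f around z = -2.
Put w = z - (-2), i.e. z = w - 2. The denominator is w^2, so it suffices to rewrite the numerator in powers of w.

P(z) = 5*z + 6
P(w - 2) = -4 + 5*w

Dividing each term by w^2:
  f = -4/w^2 + 5/w

Substituting back w = z + 2:
  f(z) = -4/(z + 2)^2 + 5/(z + 2)

The series is finite because the numerator is a polynomial; the negative powers form the principal part, and the coefficient of 1/(z + 2) gives Res(f, -2) = 5.

Final answer: -4/(z + 2)^2 + 5/(z + 2)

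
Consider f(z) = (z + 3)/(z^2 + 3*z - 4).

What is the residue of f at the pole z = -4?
1/5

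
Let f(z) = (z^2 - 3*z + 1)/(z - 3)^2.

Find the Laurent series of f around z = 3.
1/(z - 3)^2 + 3/(z - 3) + 1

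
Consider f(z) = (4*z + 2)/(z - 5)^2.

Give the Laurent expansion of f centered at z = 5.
22/(z - 5)^2 + 4/(z - 5)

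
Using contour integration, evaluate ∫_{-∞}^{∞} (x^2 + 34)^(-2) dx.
Let f(z) = (z^2 + 34)^(-2). The denominator has no real zeros and deg Q - deg P = 4 ≥ 2, so the integral of f over the upper semicircle |z| = R tends to 0 as R → ∞. Closing the contour in the upper half-plane,
  ∫_{-∞}^{∞} f(x) dx = 2πi · Σ Res(f, z_k)  over the poles with Im z_k > 0.

Zeros of the denominator: z^2 + 34 = 0 gives z = ±sqrt(34)*I.
Upper half-plane: z = sqrt(34)*I (a pole of order 2).

Write f(z) = g(z)/(z - sqrt(34)*I)^2 with g(z) = (z + sqrt(34)*I)^(-2). For a double pole, Res(f, z₀) = g'(z₀):
  g'(z) = -2/(z + sqrt(34)*I)^3
  Res(f, sqrt(34)*I) = g'(sqrt(34)*I) = -sqrt(34)*I/4624

∫_{-∞}^{∞} f(x) dx = 2πi · (-sqrt(34)*I/4624) = sqrt(34)*pi/2312

Final answer: sqrt(34)*pi/2312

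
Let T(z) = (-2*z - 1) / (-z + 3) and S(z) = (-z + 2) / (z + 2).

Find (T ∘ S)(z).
(T ∘ S)(z) = T(S(z)) = ((-2)*S(z) + (-1))/((-1)*S(z) + (3)). Multiply numerator and denominator by z + 2:
  numerator:   (-2)*(-z + 2) + (-1)*(z + 2) = z - 6
  denominator: (-1)*(-z + 2) + (3)*(z + 2) = 4*z + 4
(T ∘ S)(z) = (z - 6)/(4*z + 4)

Final answer: (z - 6)/(4*z + 4)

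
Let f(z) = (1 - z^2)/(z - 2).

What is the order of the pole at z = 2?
Factor the denominator:
  z - 2 = (z - 2)

The numerator P(z) = 1 - z^2 has P(2) = -3 ≠ 0, so no factor of (z - 2) cancels.
Near z = 2 we can therefore write f(z) = g(z)/(z - 2) with g analytic at 2 and g(2) ≠ 0 (g is just the numerator).

Hence z = 2 is a pole of order 1.

Final answer: 1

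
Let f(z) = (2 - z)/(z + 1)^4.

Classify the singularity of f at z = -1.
Write f(z) = g(z)/(z + 1)^4 with g(z) = 2 - z.
g is entire and g(-1) = 3 ≠ 0, so no factor of (z + 1) cancels: the Laurent expansion of f about z = -1 starts at the power -4, i.e. lim_{z→z₀} (z - z₀)^4 f(z) = 3 is finite and nonzero.
So z = -1 is a pole of order 4.

Final answer: pole of order 4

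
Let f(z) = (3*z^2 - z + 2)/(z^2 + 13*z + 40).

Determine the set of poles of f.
The singularities of f are the zeros of the denominator. Factoring,
  z^2 + 13*z + 40 = (z + 5)*(z + 8)
so the candidates are z = -5, z = -8.

Check the numerator P(z) = 3*z^2 - z + 2 at each one:
  P(-5) = 82 ≠ 0, so z = -5 is a (simple) pole.
  P(-8) = 202 ≠ 0, so z = -8 is a (simple) pole.

Poles of f: {-8, -5}

Final answer: {-8, -5}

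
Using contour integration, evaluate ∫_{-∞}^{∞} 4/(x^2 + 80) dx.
Let f(z) = 4/(z^2 + 80). The denominator has no real zeros and deg Q - deg P = 2 ≥ 2, so the integral of f over the upper semicircle |z| = R tends to 0 as R → ∞. Closing the contour in the upper half-plane,
  ∫_{-∞}^{∞} f(x) dx = 2πi · Σ Res(f, z_k)  over the poles with Im z_k > 0.

Zeros of the denominator: z^2 + 80 = 0 gives z = ±4*sqrt(5)*I.
Upper half-plane: z = 4*sqrt(5)*I (simple).

Each pole is a simple zero of Q(z) = z^2 + 80, so Res(f, z₀) = P(z₀)/Q'(z₀) with P(z) = 4, Q'(z) = 2*z:
  Res(f, 4*sqrt(5)*I) = (4)/(8*sqrt(5)*I) = -sqrt(5)*I/10

∫_{-∞}^{∞} f(x) dx = 2πi · (-sqrt(5)*I/10) = sqrt(5)*pi/5

Final answer: sqrt(5)*pi/5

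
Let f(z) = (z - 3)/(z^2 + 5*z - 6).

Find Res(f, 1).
Write f(z) = P(z)/Q(z) with P(z) = z - 3 and Q(z) = z^2 + 5*z - 6.
The denominator factors as Q(z) = (z - 1)*(z + 6), so z = 1 is a simple zero of Q and P is analytic there; z = 1 is therefore a simple pole and
  Res(f, z₀) = P(z₀)/Q'(z₀).

Q'(z) = 2*z + 5, so Q'(1) = 7.
P(1) = -2.

Res(f, 1) = (-2)/(7) = -2/7

Final answer: -2/7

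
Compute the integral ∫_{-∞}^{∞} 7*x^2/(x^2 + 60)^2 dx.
7*sqrt(15)*pi/60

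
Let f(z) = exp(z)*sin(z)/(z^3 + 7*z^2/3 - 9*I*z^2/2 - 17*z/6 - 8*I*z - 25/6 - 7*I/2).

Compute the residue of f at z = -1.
Write f(z) = P(z)/Q(z) with P(z) = exp(z)*sin(z) and Q(z) = z^3 + 7*z^2/3 - 9*I*z^2/2 - 17*z/6 - 8*I*z - 25/6 - 7*I/2.
The denominator factors as Q(z) = (z + 1/3 - 3*I)*(z + 1 - 3*I/2)*(z + 1), so z = -1 is a simple zero of Q and P is analytic there; z = -1 is therefore a simple pole and
  Res(f, z₀) = P(z₀)/Q'(z₀).

Q'(z) = 3*z^2 + 14*z/3 - 9*I*z - 17/6 - 8*I, so Q'(-1) = -9/2 + I.
P(-1) = -exp(-1)*sin(1).

Res(f, -1) = (-exp(-1)*sin(1))/(-9/2 + I) = (18/85 + 4*I/85)*exp(-1)*sin(1)

Final answer: (18/85 + 4*I/85)*exp(-1)*sin(1)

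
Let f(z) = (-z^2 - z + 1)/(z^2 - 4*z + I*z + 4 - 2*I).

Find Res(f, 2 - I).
Write f(z) = P(z)/Q(z) with P(z) = -z^2 - z + 1 and Q(z) = z^2 - 4*z + I*z + 4 - 2*I.
The denominator factors as Q(z) = (z - 2 + I)*(z - 2), so z = 2 - I is a simple zero of Q and P is analytic there; z = 2 - I is therefore a simple pole and
  Res(f, z₀) = P(z₀)/Q'(z₀).

Q'(z) = 2*z - 4 + I, so Q'(2 - I) = -I.
P(2 - I) = -4 + 5*I.

Res(f, 2 - I) = (-4 + 5*I)/(-I) = -5 - 4*I

Final answer: -5 - 4*I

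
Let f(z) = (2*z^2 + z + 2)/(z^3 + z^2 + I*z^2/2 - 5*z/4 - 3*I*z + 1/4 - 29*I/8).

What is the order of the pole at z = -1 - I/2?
Factor the denominator:
  z^3 + z^2 + I*z^2/2 - 5*z/4 - 3*I*z + 1/4 - 29*I/8 = (z + 1 + I/2)*(z + 3/2 + I)*(z - 3/2 - I)

The numerator P(z) = 2*z^2 + z + 2 has P(-1 - I/2) = 5/2 + 3*I/2 ≠ 0, so no factor of (z + 1 + I/2) cancels.
Near z = -1 - I/2 we can therefore write f(z) = g(z)/(z + 1 + I/2) with g analytic at -1 - I/2 and g(-1 - I/2) ≠ 0 (g is the numerator divided by the remaining denominator factors).

Hence z = -1 - I/2 is a pole of order 1.

Final answer: 1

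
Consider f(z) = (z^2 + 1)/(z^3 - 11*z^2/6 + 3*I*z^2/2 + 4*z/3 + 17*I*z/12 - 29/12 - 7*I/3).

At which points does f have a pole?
The singularities of f are the zeros of the denominator. Factoring,
  z^3 - 11*z^2/6 + 3*I*z^2/2 + 4*z/3 + 17*I*z/12 - 29/12 - 7*I/3 = (z + 2/3 - I)*(z - 3/2 + 2*I)*(z - 1 + I/2)
so the candidates are z = -2/3 + I, z = 3/2 - 2*I, z = 1 - I/2.

Check the numerator P(z) = z^2 + 1 at each one:
  P(-2/3 + I) = 4/9 - 4*I/3 ≠ 0, so z = -2/3 + I is a (simple) pole.
  P(3/2 - 2*I) = -3/4 - 6*I ≠ 0, so z = 3/2 - 2*I is a (simple) pole.
  P(1 - I/2) = 7/4 - I ≠ 0, so z = 1 - I/2 is a (simple) pole.

Poles of f: {-2/3 + I, 1 - I/2, 3/2 - 2*I}

Final answer: {-2/3 + I, 1 - I/2, 3/2 - 2*I}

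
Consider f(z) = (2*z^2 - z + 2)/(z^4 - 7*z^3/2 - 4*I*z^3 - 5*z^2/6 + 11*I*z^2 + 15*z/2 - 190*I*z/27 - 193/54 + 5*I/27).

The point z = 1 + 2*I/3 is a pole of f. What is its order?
Factor the denominator:
  z^4 - 7*z^3/2 - 4*I*z^3 - 5*z^2/6 + 11*I*z^2 + 15*z/2 - 190*I*z/27 - 193/54 + 5*I/27 = (z - 1 - 2*I/3)^3*(z - 1/2 - 2*I)

The numerator P(z) = 2*z^2 - z + 2 has P(1 + 2*I/3) = 19/9 + 2*I ≠ 0, so no factor of (z - 1 - 2*I/3) cancels.
Near z = 1 + 2*I/3 we can therefore write f(z) = g(z)/(z - 1 - 2*I/3)^3 with g analytic at 1 + 2*I/3 and g(1 + 2*I/3) ≠ 0 (g is the numerator divided by the remaining denominator factors).

Hence z = 1 + 2*I/3 is a pole of order 3.

Final answer: 3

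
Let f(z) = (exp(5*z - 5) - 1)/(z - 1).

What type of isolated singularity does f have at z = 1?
removable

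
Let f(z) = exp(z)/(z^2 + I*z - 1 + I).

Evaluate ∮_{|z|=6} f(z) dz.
By the residue theorem, ∮_C f(z) dz = 2πi · (sum of the residues of f at the poles inside |z| = 6).

The denominator factors as (z - 1 + I)*(z + 1), so the singularities of f are simple poles at z = 1 - I, z = -1.
  |1 - I|² = 2 < 36 = 6², so this pole is inside the contour.
  |-1|² = 1 < 36 = 6², so this pole is inside the contour.

With P(z) = exp(z) and Q(z) = z^2 + I*z - 1 + I, each pole is simple, so Res(f, z₀) = P(z₀)/Q'(z₀) with Q'(z) = 2*z + I.
  Res(f, 1 - I) = P(1 - I)/Q'(1 - I) = (exp(1 - I))/(2 - I) = (2/5 + I/5)*exp(1 - I)
  Res(f, -1) = P(-1)/Q'(-1) = (exp(-1))/(-2 + I) = (-2/5 - I/5)*exp(-1)

Sum of residues inside C: (2/5 + I/5)*exp(1 - I) + (-2/5 - I/5)*exp(-1)
∮_C f(z) dz = 2πi · ((2/5 + I/5)*exp(1 - I) + (-2/5 - I/5)*exp(-1)) = pi*(2/5 - 4*I/5)*exp(-1) + pi*(-2/5 + 4*I/5)*exp(1 - I)

Final answer: pi*(2/5 - 4*I/5)*exp(-1) + pi*(-2/5 + 4*I/5)*exp(1 - I)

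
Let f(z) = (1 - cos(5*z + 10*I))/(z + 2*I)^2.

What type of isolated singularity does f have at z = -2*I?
removable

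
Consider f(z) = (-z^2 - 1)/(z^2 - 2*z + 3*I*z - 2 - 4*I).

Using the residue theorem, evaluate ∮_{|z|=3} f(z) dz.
By the residue theorem, ∮_C f(z) dz = 2πi · (sum of the residues of f at the poles inside |z| = 3).

The denominator factors as (z + 2*I)*(z - 2 + I), so the singularities of f are simple poles at z = -2*I, z = 2 - I.
  |-2*I|² = 4 < 9 = 3², so this pole is inside the contour.
  |2 - I|² = 5 < 9 = 3², so this pole is inside the contour.

With P(z) = -z^2 - 1 and Q(z) = z^2 - 2*z + 3*I*z - 2 - 4*I, each pole is simple, so Res(f, z₀) = P(z₀)/Q'(z₀) with Q'(z) = 2*z - 2 + 3*I.
  Res(f, -2*I) = P(-2*I)/Q'(-2*I) = (3)/(-2 - I) = -6/5 + 3*I/5
  Res(f, 2 - I) = P(2 - I)/Q'(2 - I) = (-4 + 4*I)/(2 + I) = -4/5 + 12*I/5

Sum of residues inside C: -2 + 3*I
∮_C f(z) dz = 2πi · (-2 + 3*I) = pi*(-6 - 4*I)

Final answer: pi*(-6 - 4*I)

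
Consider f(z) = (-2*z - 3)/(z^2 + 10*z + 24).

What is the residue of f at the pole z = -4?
Write f(z) = P(z)/Q(z) with P(z) = -2*z - 3 and Q(z) = z^2 + 10*z + 24.
The denominator factors as Q(z) = (z + 4)*(z + 6), so z = -4 is a simple zero of Q and P is analytic there; z = -4 is therefore a simple pole and
  Res(f, z₀) = P(z₀)/Q'(z₀).

Q'(z) = 2*z + 10, so Q'(-4) = 2.
P(-4) = 5.

Res(f, -4) = (5)/(2) = 5/2

Final answer: 5/2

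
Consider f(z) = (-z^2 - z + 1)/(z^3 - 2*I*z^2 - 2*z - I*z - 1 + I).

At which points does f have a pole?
{-1, I, 1 + I}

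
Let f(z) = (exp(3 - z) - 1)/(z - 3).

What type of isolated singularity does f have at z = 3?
removable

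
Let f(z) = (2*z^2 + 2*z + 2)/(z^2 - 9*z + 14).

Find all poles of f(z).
The singularities of f are the zeros of the denominator. Factoring,
  z^2 - 9*z + 14 = (z - 2)*(z - 7)
so the candidates are z = 2, z = 7.

Check the numerator P(z) = 2*z^2 + 2*z + 2 at each one:
  P(2) = 14 ≠ 0, so z = 2 is a (simple) pole.
  P(7) = 114 ≠ 0, so z = 7 is a (simple) pole.

Poles of f: {2, 7}

Final answer: {2, 7}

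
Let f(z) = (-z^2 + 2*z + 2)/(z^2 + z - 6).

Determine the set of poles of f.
{-3, 2}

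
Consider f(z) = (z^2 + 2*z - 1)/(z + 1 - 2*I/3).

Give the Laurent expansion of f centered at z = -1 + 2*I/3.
Put w = z - (-1 + 2*I/3), i.e. z = w - 1 + 2*I/3. The denominator is w, so it suffices to rewrite the numerator in powers of w.

P(z) = z^2 + 2*z - 1
P(w - 1 + 2*I/3) = -22/9 + 4*I*w/3 + w^2

Dividing each term by w:
  f = -22/(9*w) + 4*I/3 + w

Substituting back w = z + 1 - 2*I/3:
  f(z) = -22/(9*(z + 1 - 2*I/3)) + 4*I/3 + (z + 1 - 2*I/3)

The series is finite because the numerator is a polynomial; the negative powers form the principal part, and the coefficient of 1/(z + 1 - 2*I/3) gives Res(f, -1 + 2*I/3) = -22/9.

Final answer: -22/(9*(z + 1 - 2*I/3)) + 4*I/3 + (z + 1 - 2*I/3)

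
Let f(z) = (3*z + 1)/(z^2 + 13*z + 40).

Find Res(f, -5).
Write f(z) = P(z)/Q(z) with P(z) = 3*z + 1 and Q(z) = z^2 + 13*z + 40.
The denominator factors as Q(z) = (z + 5)*(z + 8), so z = -5 is a simple zero of Q and P is analytic there; z = -5 is therefore a simple pole and
  Res(f, z₀) = P(z₀)/Q'(z₀).

Q'(z) = 2*z + 13, so Q'(-5) = 3.
P(-5) = -14.

Res(f, -5) = (-14)/(3) = -14/3

Final answer: -14/3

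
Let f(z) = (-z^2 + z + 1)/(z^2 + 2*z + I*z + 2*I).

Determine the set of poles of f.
The singularities of f are the zeros of the denominator. Factoring,
  z^2 + 2*z + I*z + 2*I = (z + 2)*(z + I)
so the candidates are z = -2, z = -I.

Check the numerator P(z) = -z^2 + z + 1 at each one:
  P(-2) = -5 ≠ 0, so z = -2 is a (simple) pole.
  P(-I) = 2 - I ≠ 0, so z = -I is a (simple) pole.

Poles of f: {-2, -I}

Final answer: {-2, -I}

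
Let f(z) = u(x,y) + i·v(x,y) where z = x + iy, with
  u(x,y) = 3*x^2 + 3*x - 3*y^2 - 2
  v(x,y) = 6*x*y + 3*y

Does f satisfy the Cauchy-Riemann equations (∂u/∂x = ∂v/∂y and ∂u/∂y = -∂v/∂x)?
∂u/∂x = 6*x + 3
∂v/∂y = 6*x + 3
∂u/∂y = -6*y
∂v/∂x = 6*y
∂u/∂x = ∂v/∂y and ∂u/∂y = -∂v/∂x hold identically; f is analytic.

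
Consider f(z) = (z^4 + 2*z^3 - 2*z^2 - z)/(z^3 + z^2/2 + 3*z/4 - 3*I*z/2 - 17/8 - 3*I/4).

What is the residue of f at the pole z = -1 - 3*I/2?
Write f(z) = P(z)/Q(z) with P(z) = z^4 + 2*z^3 - 2*z^2 - z and Q(z) = z^3 + z^2/2 + 3*z/4 - 3*I*z/2 - 17/8 - 3*I/4.
The denominator factors as Q(z) = (z + 1/2 - I)*(z + 1 + 3*I/2)*(z - 1 - I/2), so z = -1 - 3*I/2 is a simple zero of Q and P is analytic there; z = -1 - 3*I/2 is therefore a simple pole and
  Res(f, z₀) = P(z₀)/Q'(z₀).

Q'(z) = 3*z^2 + z + 3/4 - 3*I/2, so Q'(-1 - 3*I/2) = -4 + 6*I.
P(-1 - 3*I/2) = 121/16 - 57*I/4.

Res(f, -1 - 3*I/2) = (121/16 - 57*I/4)/(-4 + 6*I) = -463/208 + 93*I/416

Final answer: -463/208 + 93*I/416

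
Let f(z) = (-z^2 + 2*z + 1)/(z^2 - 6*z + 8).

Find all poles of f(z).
The singularities of f are the zeros of the denominator. Factoring,
  z^2 - 6*z + 8 = (z - 2)*(z - 4)
so the candidates are z = 2, z = 4.

Check the numerator P(z) = -z^2 + 2*z + 1 at each one:
  P(2) = 1 ≠ 0, so z = 2 is a (simple) pole.
  P(4) = -7 ≠ 0, so z = 4 is a (simple) pole.

Poles of f: {2, 4}

Final answer: {2, 4}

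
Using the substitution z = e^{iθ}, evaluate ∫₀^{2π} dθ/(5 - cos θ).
sqrt(6)*pi/6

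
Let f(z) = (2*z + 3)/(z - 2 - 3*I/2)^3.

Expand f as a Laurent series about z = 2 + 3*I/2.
Put w = z - (2 + 3*I/2), i.e. z = w + 2 + 3*I/2. The denominator is w^3, so it suffices to rewrite the numerator in powers of w.

P(z) = 2*z + 3
P(w + 2 + 3*I/2) = 7 + 3*I + 2*w

Dividing each term by w^3:
  f = (7 + 3*I)/w^3 + 2/w^2

Substituting back w = z - 2 - 3*I/2:
  f(z) = (7 + 3*I)/(z - 2 - 3*I/2)^3 + 2/(z - 2 - 3*I/2)^2

The series is finite because the numerator is a polynomial; the negative powers form the principal part.

Final answer: (7 + 3*I)/(z - 2 - 3*I/2)^3 + 2/(z - 2 - 3*I/2)^2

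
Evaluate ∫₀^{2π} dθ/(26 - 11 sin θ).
Call the integral J. The integrand is 2π-periodic and we integrate over a full period, so shifting θ does not change the value (θ → θ + π/2 turns sin θ into cos θ; θ → θ + π flips the sign of the trig term). Hence
  J = ∫₀^{2π} dθ/(26 + 11 cos θ).
Put z = e^{iθ}: then cos θ = (z + 1/z)/2, dθ = dz/(iz), and z runs once counterclockwise around |z| = 1:
  J = ∮_{|z|=1} 1/(26 + 11*(z + 1/z)/2) · dz/(iz) = (2/i) ∮_{|z|=1} dz/(11*z^2 + 52*z + 11).
The roots of 11*z^2 + 52*z + 11 are z = (-26 ± sqrt(26^2 - 11^2))/11, with sqrt(555) = sqrt(555); their product is 1, so only z₊ = -26/11 + sqrt(555)/11 lies inside the unit circle (z₋ = -26/11 - sqrt(555)/11 lies outside).
z₊ is a simple zero of q(z) = 11*z^2 + 52*z + 11, so Res(1/q, z₊) = 1/q'(z₊) with q'(z) = 22*z + 52; and q'(z₊) = 11*(z₊ - z₋) = 2*sqrt(555).
Therefore J = (2/i) · 2πi · 1/(2*sqrt(555)) = 2*pi/(sqrt(555)) = 2*sqrt(555)*pi/555

Final answer: 2*sqrt(555)*pi/555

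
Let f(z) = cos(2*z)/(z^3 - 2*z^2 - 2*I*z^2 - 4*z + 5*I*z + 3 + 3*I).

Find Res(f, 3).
Write f(z) = P(z)/Q(z) with P(z) = cos(2*z) and Q(z) = z^3 - 2*z^2 - 2*I*z^2 - 4*z + 5*I*z + 3 + 3*I.
The denominator factors as Q(z) = (z - 3)*(z - I)*(z + 1 - I), so z = 3 is a simple zero of Q and P is analytic there; z = 3 is therefore a simple pole and
  Res(f, z₀) = P(z₀)/Q'(z₀).

Q'(z) = 3*z^2 - 4*z - 4*I*z - 4 + 5*I, so Q'(3) = 11 - 7*I.
P(3) = cos(6).

Res(f, 3) = (cos(6))/(11 - 7*I) = (11/170 + 7*I/170)*cos(6)

Final answer: (11/170 + 7*I/170)*cos(6)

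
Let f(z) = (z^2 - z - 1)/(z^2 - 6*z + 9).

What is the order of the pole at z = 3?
2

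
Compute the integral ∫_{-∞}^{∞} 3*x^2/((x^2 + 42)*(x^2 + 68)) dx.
Let f(z) = 3*z^2/((z^2 + 42)*(z^2 + 68)). The denominator has no real zeros and deg Q - deg P = 2 ≥ 2, so the integral of f over the upper semicircle |z| = R tends to 0 as R → ∞. Closing the contour in the upper half-plane,
  ∫_{-∞}^{∞} f(x) dx = 2πi · Σ Res(f, z_k)  over the poles with Im z_k > 0.

Zeros of the denominator: z^2 + 42 = 0 gives z = ±sqrt(42)*I; z^2 + 68 = 0 gives z = ±2*sqrt(17)*I.
Upper half-plane: z = 2*sqrt(17)*I, z = sqrt(42)*I (simple).

Each pole is a simple zero of Q(z) = z^4 + 110*z^2 + 2856, so Res(f, z₀) = P(z₀)/Q'(z₀) with P(z) = 3*z^2, Q'(z) = 4*z^3 + 220*z:
  Res(f, 2*sqrt(17)*I) = (-204)/(-104*sqrt(17)*I) = -3*sqrt(17)*I/26
  Res(f, sqrt(42)*I) = (-126)/(52*sqrt(42)*I) = 3*sqrt(42)*I/52

Sum of residues: 3*I*(-2*sqrt(17) + sqrt(42))/52
∫_{-∞}^{∞} f(x) dx = 2πi · (3*I*(-2*sqrt(17) + sqrt(42))/52) = 3*pi*(-sqrt(42) + 2*sqrt(17))/26

Final answer: 3*pi*(-sqrt(42) + 2*sqrt(17))/26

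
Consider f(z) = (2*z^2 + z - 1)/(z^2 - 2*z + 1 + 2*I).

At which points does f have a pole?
The singularities of f are the zeros of the denominator. Factoring,
  z^2 - 2*z + 1 + 2*I = (z - I)*(z - 2 + I)
so the candidates are z = I, z = 2 - I.

Check the numerator P(z) = 2*z^2 + z - 1 at each one:
  P(I) = -3 + I ≠ 0, so z = I is a (simple) pole.
  P(2 - I) = 7 - 9*I ≠ 0, so z = 2 - I is a (simple) pole.

Poles of f: {I, 2 - I}

Final answer: {I, 2 - I}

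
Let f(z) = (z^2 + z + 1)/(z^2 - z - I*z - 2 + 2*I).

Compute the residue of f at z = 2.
Write f(z) = P(z)/Q(z) with P(z) = z^2 + z + 1 and Q(z) = z^2 - z - I*z - 2 + 2*I.
The denominator factors as Q(z) = (z + 1 - I)*(z - 2), so z = 2 is a simple zero of Q and P is analytic there; z = 2 is therefore a simple pole and
  Res(f, z₀) = P(z₀)/Q'(z₀).

Q'(z) = 2*z - 1 - I, so Q'(2) = 3 - I.
P(2) = 7.

Res(f, 2) = (7)/(3 - I) = 21/10 + 7*I/10

Final answer: 21/10 + 7*I/10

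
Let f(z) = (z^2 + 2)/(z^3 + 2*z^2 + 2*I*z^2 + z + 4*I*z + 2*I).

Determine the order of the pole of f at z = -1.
Factor the denominator:
  z^3 + 2*z^2 + 2*I*z^2 + z + 4*I*z + 2*I = (z + 1)^2*(z + 2*I)

The numerator P(z) = z^2 + 2 has P(-1) = 3 ≠ 0, so no factor of (z + 1) cancels.
Near z = -1 we can therefore write f(z) = g(z)/(z + 1)^2 with g analytic at -1 and g(-1) ≠ 0 (g is the numerator divided by the remaining denominator factors).

Hence z = -1 is a pole of order 2.

Final answer: 2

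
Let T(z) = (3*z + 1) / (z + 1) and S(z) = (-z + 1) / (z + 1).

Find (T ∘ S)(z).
(T ∘ S)(z) = T(S(z)) = ((3)*S(z) + (1))/((1)*S(z) + (1)). Multiply numerator and denominator by z + 1:
  numerator:   (3)*(-z + 1) + (1)*(z + 1) = -2*z + 4
  denominator: (1)*(-z + 1) + (1)*(z + 1) = 2
(T ∘ S)(z) = (-2*z + 4)/2 = -z + 2

Final answer: -z + 2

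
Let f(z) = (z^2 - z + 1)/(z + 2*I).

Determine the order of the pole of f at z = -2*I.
Factor the denominator:
  z + 2*I = (z + 2*I)

The numerator P(z) = z^2 - z + 1 has P(-2*I) = -3 + 2*I ≠ 0, so no factor of (z + 2*I) cancels.
Near z = -2*I we can therefore write f(z) = g(z)/(z + 2*I) with g analytic at -2*I and g(-2*I) ≠ 0 (g is just the numerator).

Hence z = -2*I is a pole of order 1.

Final answer: 1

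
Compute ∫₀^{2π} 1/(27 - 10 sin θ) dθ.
Call the integral J. The integrand is 2π-periodic and we integrate over a full period, so shifting θ does not change the value (θ → θ + π/2 turns sin θ into cos θ; θ → θ + π flips the sign of the trig term). Hence
  J = ∫₀^{2π} dθ/(27 + 10 cos θ).
Put z = e^{iθ}: then cos θ = (z + 1/z)/2, dθ = dz/(iz), and z runs once counterclockwise around |z| = 1:
  J = ∮_{|z|=1} 1/(27 + 10*(z + 1/z)/2) · dz/(iz) = (2/i) ∮_{|z|=1} dz/(10*z^2 + 54*z + 10).
The roots of 10*z^2 + 54*z + 10 are z = (-27 ± sqrt(27^2 - 10^2))/10, with sqrt(629) = sqrt(629); their product is 1, so only z₊ = -27/10 + sqrt(629)/10 lies inside the unit circle (z₋ = -27/10 - sqrt(629)/10 lies outside).
z₊ is a simple zero of q(z) = 10*z^2 + 54*z + 10, so Res(1/q, z₊) = 1/q'(z₊) with q'(z) = 20*z + 54; and q'(z₊) = 10*(z₊ - z₋) = 2*sqrt(629).
Therefore J = (2/i) · 2πi · 1/(2*sqrt(629)) = 2*pi/(sqrt(629)) = 2*sqrt(629)*pi/629

Final answer: 2*sqrt(629)*pi/629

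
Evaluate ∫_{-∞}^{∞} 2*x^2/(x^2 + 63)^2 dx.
Let f(z) = 2*z^2/(z^2 + 63)^2. The denominator has no real zeros and deg Q - deg P = 2 ≥ 2, so the integral of f over the upper semicircle |z| = R tends to 0 as R → ∞. Closing the contour in the upper half-plane,
  ∫_{-∞}^{∞} f(x) dx = 2πi · Σ Res(f, z_k)  over the poles with Im z_k > 0.

Zeros of the denominator: z^2 + 63 = 0 gives z = ±3*sqrt(7)*I.
Upper half-plane: z = 3*sqrt(7)*I (a pole of order 2).

Write f(z) = g(z)/(z - 3*sqrt(7)*I)^2 with g(z) = 2*z^2/(z + 3*sqrt(7)*I)^2. For a double pole, Res(f, z₀) = g'(z₀):
  g'(z) = 12*sqrt(7)*I*z/(z + 3*sqrt(7)*I)^3
  Res(f, 3*sqrt(7)*I) = g'(3*sqrt(7)*I) = -sqrt(7)*I/42

∫_{-∞}^{∞} f(x) dx = 2πi · (-sqrt(7)*I/42) = sqrt(7)*pi/21

Final answer: sqrt(7)*pi/21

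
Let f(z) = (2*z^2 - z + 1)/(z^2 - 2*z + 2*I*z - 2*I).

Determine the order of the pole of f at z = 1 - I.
Factor the denominator:
  z^2 - 2*z + 2*I*z - 2*I = (z - 1 + I)^2

The numerator P(z) = 2*z^2 - z + 1 has P(1 - I) = -3*I ≠ 0, so no factor of (z - 1 + I) cancels.
Near z = 1 - I we can therefore write f(z) = g(z)/(z - 1 + I)^2 with g analytic at 1 - I and g(1 - I) ≠ 0 (g is just the numerator).

Hence z = 1 - I is a pole of order 2.

Final answer: 2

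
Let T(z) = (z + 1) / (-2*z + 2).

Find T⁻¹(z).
Set w = T(z) = (z + 1) / (-2*z + 2) and solve for z:
  w*(-2*z + 2) = z + 1
  2*w + z*(-2*w - 1) - 1 = 0
  z*(-2*w - 1) = 1 - 2*w
  z = (2*w - 1)/(2*w + 1)
Renaming the variable, T⁻¹(z) = (2*z - 1)/(2*z + 1).
(Check: ad - bc = 4 ≠ 0, so T is invertible.)

Final answer: (2*z - 1)/(2*z + 1)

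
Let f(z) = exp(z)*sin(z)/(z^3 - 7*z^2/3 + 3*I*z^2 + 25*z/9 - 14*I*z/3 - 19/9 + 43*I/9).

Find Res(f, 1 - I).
9*exp(1 - I)*sin(1 - I)/37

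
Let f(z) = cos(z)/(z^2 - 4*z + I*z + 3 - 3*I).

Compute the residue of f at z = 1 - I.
(-2/5 + I/5)*cos(1 - I)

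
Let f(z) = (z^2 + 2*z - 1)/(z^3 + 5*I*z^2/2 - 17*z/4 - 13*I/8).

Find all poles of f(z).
The singularities of f are the zeros of the denominator. Factoring,
  z^3 + 5*I*z^2/2 - 17*z/4 - 13*I/8 = (z - 3/2 + I)*(z + 3/2 + I)*(z + I/2)
so the candidates are z = 3/2 - I, z = -3/2 - I, z = -I/2.

Check the numerator P(z) = z^2 + 2*z - 1 at each one:
  P(3/2 - I) = 13/4 - 5*I ≠ 0, so z = 3/2 - I is a (simple) pole.
  P(-3/2 - I) = -11/4 + I ≠ 0, so z = -3/2 - I is a (simple) pole.
  P(-I/2) = -5/4 - I ≠ 0, so z = -I/2 is a (simple) pole.

Poles of f: {-3/2 - I, -I/2, 3/2 - I}

Final answer: {-3/2 - I, -I/2, 3/2 - I}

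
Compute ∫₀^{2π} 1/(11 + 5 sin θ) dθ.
sqrt(6)*pi/12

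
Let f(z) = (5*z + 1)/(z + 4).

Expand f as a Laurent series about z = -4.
Put w = z - (-4), i.e. z = w - 4. The denominator is w, so it suffices to rewrite the numerator in powers of w.

P(z) = 5*z + 1
P(w - 4) = -19 + 5*w

Dividing each term by w:
  f = -19/w + 5

Substituting back w = z + 4:
  f(z) = -19/(z + 4) + 5

The series is finite because the numerator is a polynomial; the negative powers form the principal part, and the coefficient of 1/(z + 4) gives Res(f, -4) = -19.

Final answer: -19/(z + 4) + 5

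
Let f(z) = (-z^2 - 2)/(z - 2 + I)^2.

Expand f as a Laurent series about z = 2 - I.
Put w = z - (2 - I), i.e. z = w + 2 - I. The denominator is w^2, so it suffices to rewrite the numerator in powers of w.

P(z) = -z^2 - 2
P(w + 2 - I) = -5 + 4*I + (-4 + 2*I)*w - w^2

Dividing each term by w^2:
  f = (-5 + 4*I)/w^2 + (-4 + 2*I)/w - 1

Substituting back w = z - 2 + I:
  f(z) = (-5 + 4*I)/(z - 2 + I)^2 + (-4 + 2*I)/(z - 2 + I) - 1

The series is finite because the numerator is a polynomial; the negative powers form the principal part, and the coefficient of 1/(z - 2 + I) gives Res(f, 2 - I) = -4 + 2*I.

Final answer: (-5 + 4*I)/(z - 2 + I)^2 + (-4 + 2*I)/(z - 2 + I) - 1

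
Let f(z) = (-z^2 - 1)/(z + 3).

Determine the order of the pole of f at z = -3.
Factor the denominator:
  z + 3 = (z + 3)

The numerator P(z) = -z^2 - 1 has P(-3) = -10 ≠ 0, so no factor of (z + 3) cancels.
Near z = -3 we can therefore write f(z) = g(z)/(z + 3) with g analytic at -3 and g(-3) ≠ 0 (g is just the numerator).

Hence z = -3 is a pole of order 1.

Final answer: 1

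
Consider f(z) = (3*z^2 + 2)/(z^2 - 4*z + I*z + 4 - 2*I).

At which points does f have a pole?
The singularities of f are the zeros of the denominator. Factoring,
  z^2 - 4*z + I*z + 4 - 2*I = (z - 2)*(z - 2 + I)
so the candidates are z = 2, z = 2 - I.

Check the numerator P(z) = 3*z^2 + 2 at each one:
  P(2) = 14 ≠ 0, so z = 2 is a (simple) pole.
  P(2 - I) = 11 - 12*I ≠ 0, so z = 2 - I is a (simple) pole.

Poles of f: {2 - I, 2}

Final answer: {2 - I, 2}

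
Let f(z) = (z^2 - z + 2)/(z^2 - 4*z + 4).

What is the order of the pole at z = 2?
Factor the denominator:
  z^2 - 4*z + 4 = (z - 2)^2

The numerator P(z) = z^2 - z + 2 has P(2) = 4 ≠ 0, so no factor of (z - 2) cancels.
Near z = 2 we can therefore write f(z) = g(z)/(z - 2)^2 with g analytic at 2 and g(2) ≠ 0 (g is just the numerator).

Hence z = 2 is a pole of order 2.

Final answer: 2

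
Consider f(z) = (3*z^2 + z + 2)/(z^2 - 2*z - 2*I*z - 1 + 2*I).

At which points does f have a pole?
The singularities of f are the zeros of the denominator. Factoring,
  z^2 - 2*z - 2*I*z - 1 + 2*I = (z - I)*(z - 2 - I)
so the candidates are z = I, z = 2 + I.

Check the numerator P(z) = 3*z^2 + z + 2 at each one:
  P(I) = -1 + I ≠ 0, so z = I is a (simple) pole.
  P(2 + I) = 13 + 13*I ≠ 0, so z = 2 + I is a (simple) pole.

Poles of f: {I, 2 + I}

Final answer: {I, 2 + I}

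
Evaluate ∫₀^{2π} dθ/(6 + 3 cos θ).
2*sqrt(3)*pi/9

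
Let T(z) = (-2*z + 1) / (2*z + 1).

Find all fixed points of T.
{-sqrt(17)/4 - 3/4, -3/4 + sqrt(17)/4}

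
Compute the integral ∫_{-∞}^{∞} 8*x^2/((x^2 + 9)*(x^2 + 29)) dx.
Let f(z) = 8*z^2/((z^2 + 9)*(z^2 + 29)). The denominator has no real zeros and deg Q - deg P = 2 ≥ 2, so the integral of f over the upper semicircle |z| = R tends to 0 as R → ∞. Closing the contour in the upper half-plane,
  ∫_{-∞}^{∞} f(x) dx = 2πi · Σ Res(f, z_k)  over the poles with Im z_k > 0.

Zeros of the denominator: z^2 + 29 = 0 gives z = ±sqrt(29)*I; z^2 + 9 = 0 gives z = ±3*I.
Upper half-plane: z = 3*I, z = sqrt(29)*I (simple).

Each pole is a simple zero of Q(z) = z^4 + 38*z^2 + 261, so Res(f, z₀) = P(z₀)/Q'(z₀) with P(z) = 8*z^2, Q'(z) = 4*z^3 + 76*z:
  Res(f, 3*I) = (-72)/(120*I) = 3*I/5
  Res(f, sqrt(29)*I) = (-232)/(-40*sqrt(29)*I) = -sqrt(29)*I/5

Sum of residues: I*(3 - sqrt(29))/5
∫_{-∞}^{∞} f(x) dx = 2πi · (I*(3 - sqrt(29))/5) = 2*pi*(-3 + sqrt(29))/5

Final answer: 2*pi*(-3 + sqrt(29))/5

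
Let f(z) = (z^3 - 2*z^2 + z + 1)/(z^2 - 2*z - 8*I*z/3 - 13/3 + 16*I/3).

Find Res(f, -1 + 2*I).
Write f(z) = P(z)/Q(z) with P(z) = z^3 - 2*z^2 + z + 1 and Q(z) = z^2 - 2*z - 8*I*z/3 - 13/3 + 16*I/3.
The denominator factors as Q(z) = (z - 3 - 2*I/3)*(z + 1 - 2*I), so z = -1 + 2*I is a simple zero of Q and P is analytic there; z = -1 + 2*I is therefore a simple pole and
  Res(f, z₀) = P(z₀)/Q'(z₀).

Q'(z) = 2*z - 2 - 8*I/3, so Q'(-1 + 2*I) = -4 + 4*I/3.
P(-1 + 2*I) = 17 + 8*I.

Res(f, -1 + 2*I) = (17 + 8*I)/(-4 + 4*I/3) = -129/40 - 123*I/40

Final answer: -129/40 - 123*I/40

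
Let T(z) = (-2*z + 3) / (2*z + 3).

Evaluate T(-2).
Substitute z = -2:
  numerator:   -2*(-2) + 3 = 7
  denominator: 2*(-2) + 3 = -1
T(-2) = (7)/(-1) = -7

Final answer: -7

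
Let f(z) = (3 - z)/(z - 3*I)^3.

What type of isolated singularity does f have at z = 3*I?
Write f(z) = g(z)/(z - 3*I)^3 with g(z) = 3 - z.
g is entire and g(3*I) = 3 - 3*I ≠ 0, so no factor of (z - 3*I) cancels: the Laurent expansion of f about z = 3*I starts at the power -3, i.e. lim_{z→z₀} (z - z₀)^3 f(z) = 3 - 3*I is finite and nonzero.
So z = 3*I is a pole of order 3.

Final answer: pole of order 3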